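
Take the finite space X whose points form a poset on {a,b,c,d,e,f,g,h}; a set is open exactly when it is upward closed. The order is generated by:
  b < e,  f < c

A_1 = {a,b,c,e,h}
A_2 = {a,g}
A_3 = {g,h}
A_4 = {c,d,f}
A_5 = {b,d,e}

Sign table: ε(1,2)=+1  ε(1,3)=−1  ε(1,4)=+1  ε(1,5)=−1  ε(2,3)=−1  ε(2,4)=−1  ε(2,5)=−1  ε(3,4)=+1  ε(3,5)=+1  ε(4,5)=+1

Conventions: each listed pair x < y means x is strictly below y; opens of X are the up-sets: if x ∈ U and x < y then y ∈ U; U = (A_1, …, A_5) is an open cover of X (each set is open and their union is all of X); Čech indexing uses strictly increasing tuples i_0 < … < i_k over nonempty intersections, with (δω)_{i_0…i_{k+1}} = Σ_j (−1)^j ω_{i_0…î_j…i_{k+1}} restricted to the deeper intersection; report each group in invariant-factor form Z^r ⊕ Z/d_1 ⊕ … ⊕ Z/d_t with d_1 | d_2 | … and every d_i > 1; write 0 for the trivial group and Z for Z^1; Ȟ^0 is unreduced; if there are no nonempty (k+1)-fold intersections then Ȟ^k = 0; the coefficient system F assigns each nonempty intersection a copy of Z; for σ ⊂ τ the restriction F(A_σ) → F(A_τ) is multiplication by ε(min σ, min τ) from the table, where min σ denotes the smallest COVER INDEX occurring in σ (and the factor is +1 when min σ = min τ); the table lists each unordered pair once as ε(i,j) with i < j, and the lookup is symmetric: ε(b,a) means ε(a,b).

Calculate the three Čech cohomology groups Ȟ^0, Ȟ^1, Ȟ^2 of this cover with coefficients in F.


nonempty overlaps:
  A12={a} A13={h} A14={c} A15={b,e} A23={g} A45={d}
C dims 5,6; δ0: rk 5, SNF 1^4·2
degree 0: 5−5−0 = 0 → Ȟ^0 ≅ 0
degree 1: 6−0−5 = 1 plus torsion [2] → Ȟ^1 ≅ Z ⊕ Z/2
degree 2: 0−0−0 = 0 → Ȟ^2 ≅ 0

Ȟ^0 = 0, Ȟ^1 = Z ⊕ Z/2, Ȟ^2 = 0


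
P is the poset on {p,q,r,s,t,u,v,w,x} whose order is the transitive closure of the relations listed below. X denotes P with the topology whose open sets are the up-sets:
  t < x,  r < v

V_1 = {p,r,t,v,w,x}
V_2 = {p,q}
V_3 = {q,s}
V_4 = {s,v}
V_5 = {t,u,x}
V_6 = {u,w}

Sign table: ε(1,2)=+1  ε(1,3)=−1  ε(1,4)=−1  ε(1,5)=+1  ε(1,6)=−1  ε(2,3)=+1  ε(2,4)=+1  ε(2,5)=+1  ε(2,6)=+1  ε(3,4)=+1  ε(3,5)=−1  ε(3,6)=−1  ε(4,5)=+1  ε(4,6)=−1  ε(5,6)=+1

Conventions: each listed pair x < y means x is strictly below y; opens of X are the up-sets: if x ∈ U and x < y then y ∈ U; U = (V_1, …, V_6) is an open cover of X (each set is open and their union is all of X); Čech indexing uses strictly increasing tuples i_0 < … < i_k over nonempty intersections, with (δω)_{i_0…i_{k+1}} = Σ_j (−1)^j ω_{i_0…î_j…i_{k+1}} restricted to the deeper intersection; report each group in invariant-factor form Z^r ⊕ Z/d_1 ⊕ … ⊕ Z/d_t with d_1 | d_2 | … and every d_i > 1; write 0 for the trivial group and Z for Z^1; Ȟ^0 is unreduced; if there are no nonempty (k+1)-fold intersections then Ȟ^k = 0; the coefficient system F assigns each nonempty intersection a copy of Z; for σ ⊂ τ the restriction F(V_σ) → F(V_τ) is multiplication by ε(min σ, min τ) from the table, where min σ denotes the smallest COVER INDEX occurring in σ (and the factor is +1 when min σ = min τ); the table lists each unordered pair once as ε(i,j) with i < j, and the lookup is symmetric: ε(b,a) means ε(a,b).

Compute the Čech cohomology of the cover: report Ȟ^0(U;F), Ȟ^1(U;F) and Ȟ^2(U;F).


Ȟ^0 = 0, Ȟ^1 = Z ⊕ Z/2 and Ȟ^2 = 0

nerve simplices:
  V12={p} V14={v} V15={t,x} V16={w} V23={q} V34={s} V56={u}
C dims 6,7; δ0: rk 6, SNF 1^5·2
degree 0: 6−6−0 = 0 → Ȟ^0 ≅ 0
degree 1: 7−0−6 = 1 plus torsion [2] → Ȟ^1 ≅ Z ⊕ Z/2
degree 2: 0−0−0 = 0 → Ȟ^2 ≅ 0


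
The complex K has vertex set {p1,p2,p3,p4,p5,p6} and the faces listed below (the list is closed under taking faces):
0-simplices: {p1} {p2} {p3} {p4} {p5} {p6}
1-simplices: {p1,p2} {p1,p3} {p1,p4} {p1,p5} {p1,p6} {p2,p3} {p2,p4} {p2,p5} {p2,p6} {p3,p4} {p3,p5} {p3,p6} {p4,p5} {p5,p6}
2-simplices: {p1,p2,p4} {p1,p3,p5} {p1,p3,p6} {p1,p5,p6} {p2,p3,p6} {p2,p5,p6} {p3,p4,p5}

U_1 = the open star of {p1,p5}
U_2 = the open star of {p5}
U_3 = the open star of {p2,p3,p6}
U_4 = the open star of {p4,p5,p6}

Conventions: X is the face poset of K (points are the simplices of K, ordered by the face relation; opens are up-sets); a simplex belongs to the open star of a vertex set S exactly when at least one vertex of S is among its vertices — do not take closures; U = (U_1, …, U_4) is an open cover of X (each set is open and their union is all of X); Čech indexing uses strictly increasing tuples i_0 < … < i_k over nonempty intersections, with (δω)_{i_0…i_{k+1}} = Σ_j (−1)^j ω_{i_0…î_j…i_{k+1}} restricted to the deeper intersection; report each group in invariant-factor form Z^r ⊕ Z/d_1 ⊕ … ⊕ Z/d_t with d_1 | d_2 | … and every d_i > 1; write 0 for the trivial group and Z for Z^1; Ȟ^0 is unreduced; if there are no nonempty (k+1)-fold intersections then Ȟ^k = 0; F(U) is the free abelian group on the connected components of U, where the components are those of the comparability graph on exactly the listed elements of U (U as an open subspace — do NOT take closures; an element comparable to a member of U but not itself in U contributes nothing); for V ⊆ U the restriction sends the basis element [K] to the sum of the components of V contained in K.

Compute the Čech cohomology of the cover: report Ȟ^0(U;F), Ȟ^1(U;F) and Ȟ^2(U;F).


nonempty overlaps:
  U1={{p1},{p5},{p1,p2},{p1,p3},{p1,p4},{p1,p5},{p1,p6},{p2,p5},{p3,p5},{p4,p5},{p5,p6},{p1,p2,p4},{p1,p3,p5},{p1,p3,p6},{p1,p5,p6},{p2,p5,p6},{p3,p4,p5}} U2={{p5},{p1,p5},{p2,p5},{p3,p5},{p4,p5},{p5,p6},{p1,p3,p5},{p1,p5,p6},{p2,p5,p6},{p3,p4,p5}} U3={{p2},{p3},{p6},{p1,p2},{p1,p3},{p1,p6},{p2,p3},{p2,p4},{p2,p5},{p2,p6},{p3,p4},{p3,p5},{p3,p6},{p5,p6},{p1,p2,p4},{p1,p3,p5},{p1,p3,p6},{p1,p5,p6},{p2,p3,p6},{p2,p5,p6},{p3,p4,p5}} U4={{p4},{p5},{p6},{p1,p4},{p1,p5},{p1,p6},{p2,p4},{p2,p5},{p2,p6},{p3,p4},{p3,p5},{p3,p6},{p4,p5},{p5,p6},{p1,p2,p4},{p1,p3,p5},{p1,p3,p6},{p1,p5,p6},{p2,p3,p6},{p2,p5,p6},{p3,p4,p5}}
  U12={{p5},{p1,p5},{p2,p5},{p3,p5},{p4,p5},{p5,p6},{p1,p3,p5},{p1,p5,p6},{p2,p5,p6},{p3,p4,p5}} U13={{p1,p2},{p1,p3},{p1,p6},{p2,p5},{p3,p5},{p5,p6},{p1,p2,p4},{p1,p3,p5},{p1,p3,p6},{p1,p5,p6},{p2,p5,p6},{p3,p4,p5}} U14={{p5},{p1,p4},{p1,p5},{p1,p6},{p2,p5},{p3,p5},{p4,p5},{p5,p6},{p1,p2,p4},{p1,p3,p5},{p1,p3,p6},{p1,p5,p6},{p2,p5,p6},{p3,p4,p5}} U23={{p2,p5},{p3,p5},{p5,p6},{p1,p3,p5},{p1,p5,p6},{p2,p5,p6},{p3,p4,p5}} U24={{p5},{p1,p5},{p2,p5},{p3,p5},{p4,p5},{p5,p6},{p1,p3,p5},{p1,p5,p6},{p2,p5,p6},{p3,p4,p5}} U34={{p6},{p1,p6},{p2,p4},{p2,p5},{p2,p6},{p3,p4},{p3,p5},{p3,p6},{p5,p6},{p1,p2,p4},{p1,p3,p5},{p1,p3,p6},{p1,p5,p6},{p2,p3,p6},{p2,p5,p6},{p3,p4,p5}}
  U123={{p2,p5},{p3,p5},{p5,p6},{p1,p3,p5},{p1,p5,p6},{p2,p5,p6},{p3,p4,p5}} U124={{p5},{p1,p5},{p2,p5},{p3,p5},{p4,p5},{p5,p6},{p1,p3,p5},{p1,p5,p6},{p2,p5,p6},{p3,p4,p5}} U134={{p1,p6},{p2,p5},{p3,p5},{p5,p6},{p1,p2,p4},{p1,p3,p5},{p1,p3,p6},{p1,p5,p6},{p2,p5,p6},{p3,p4,p5}} U234={{p2,p5},{p3,p5},{p5,p6},{p1,p3,p5},{p1,p5,p6},{p2,p5,p6},{p3,p4,p5}}
  U1234={{p2,p5},{p3,p5},{p5,p6},{p1,p3,p5},{p1,p5,p6},{p2,p5,p6},{p3,p4,p5}}
components per intersection:
  U1: {{p1},{p5},{p1,p2},{p1,p3},{p1,p4},{p1,p5},{p1,p6},{p2,p5},{p3,p5},{p4,p5},{p5,p6},{p1,p2,p4},{p1,p3,p5},{p1,p3,p6},{p1,p5,p6},{p2,p5,p6},{p3,p4,p5}}
  U2: {{p5},{p1,p5},{p2,p5},{p3,p5},{p4,p5},{p5,p6},{p1,p3,p5},{p1,p5,p6},{p2,p5,p6},{p3,p4,p5}}
  U3: {{p2},{p3},{p6},{p1,p2},{p1,p3},{p1,p6},{p2,p3},{p2,p4},{p2,p5},{p2,p6},{p3,p4},{p3,p5},{p3,p6},{p5,p6},{p1,p2,p4},{p1,p3,p5},{p1,p3,p6},{p1,p5,p6},{p2,p3,p6},{p2,p5,p6},{p3,p4,p5}}
  U4: {{p4},{p5},{p6},{p1,p4},{p1,p5},{p1,p6},{p2,p4},{p2,p5},{p2,p6},{p3,p4},{p3,p5},{p3,p6},{p4,p5},{p5,p6},{p1,p2,p4},{p1,p3,p5},{p1,p3,p6},{p1,p5,p6},{p2,p3,p6},{p2,p5,p6},{p3,p4,p5}}
  U12: {{p5},{p1,p5},{p2,p5},{p3,p5},{p4,p5},{p5,p6},{p1,p3,p5},{p1,p5,p6},{p2,p5,p6},{p3,p4,p5}}
  U13: {{p1,p2},{p1,p2,p4}} {{p1,p3},{p1,p6},{p2,p5},{p3,p5},{p5,p6},{p1,p3,p5},{p1,p3,p6},{p1,p5,p6},{p2,p5,p6},{p3,p4,p5}}
  U14: {{p5},{p1,p5},{p1,p6},{p2,p5},{p3,p5},{p4,p5},{p5,p6},{p1,p3,p5},{p1,p3,p6},{p1,p5,p6},{p2,p5,p6},{p3,p4,p5}} {{p1,p4},{p1,p2,p4}}
  U23: {{p2,p5},{p5,p6},{p1,p5,p6},{p2,p5,p6}} {{p3,p5},{p1,p3,p5},{p3,p4,p5}}
  U24: {{p5},{p1,p5},{p2,p5},{p3,p5},{p4,p5},{p5,p6},{p1,p3,p5},{p1,p5,p6},{p2,p5,p6},{p3,p4,p5}}
  U34: {{p6},{p1,p6},{p2,p5},{p2,p6},{p3,p6},{p5,p6},{p1,p3,p6},{p1,p5,p6},{p2,p3,p6},{p2,p5,p6}} {{p2,p4},{p1,p2,p4}} {{p3,p4},{p3,p5},{p1,p3,p5},{p3,p4,p5}}
  U123: {{p2,p5},{p5,p6},{p1,p5,p6},{p2,p5,p6}} {{p3,p5},{p1,p3,p5},{p3,p4,p5}}
  U124: {{p5},{p1,p5},{p2,p5},{p3,p5},{p4,p5},{p5,p6},{p1,p3,p5},{p1,p5,p6},{p2,p5,p6},{p3,p4,p5}}
  U134: {{p1,p6},{p2,p5},{p5,p6},{p1,p3,p6},{p1,p5,p6},{p2,p5,p6}} {{p3,p5},{p1,p3,p5},{p3,p4,p5}} {{p1,p2,p4}}
  U234: {{p2,p5},{p5,p6},{p1,p5,p6},{p2,p5,p6}} {{p3,p5},{p1,p3,p5},{p3,p4,p5}}
  U1234: {{p2,p5},{p5,p6},{p1,p5,p6},{p2,p5,p6}} {{p3,p5},{p1,p3,p5},{p3,p4,p5}}
C dims 4,11,8,2; δ0: rk 3, SNF 1^3; δ1: rk 6, SNF 1^6; δ2: rk 2, SNF 1^2
degree 0: 4−3−0 = 1 → Ȟ^0 ≅ Z
degree 1: 11−6−3 = 2 → Ȟ^1 ≅ Z^2
degree 2: 8−2−6 = 0 → Ȟ^2 ≅ 0

Ȟ^0 ≅ Z,  Ȟ^1 ≅ Z^2,  Ȟ^2 ≅ 0


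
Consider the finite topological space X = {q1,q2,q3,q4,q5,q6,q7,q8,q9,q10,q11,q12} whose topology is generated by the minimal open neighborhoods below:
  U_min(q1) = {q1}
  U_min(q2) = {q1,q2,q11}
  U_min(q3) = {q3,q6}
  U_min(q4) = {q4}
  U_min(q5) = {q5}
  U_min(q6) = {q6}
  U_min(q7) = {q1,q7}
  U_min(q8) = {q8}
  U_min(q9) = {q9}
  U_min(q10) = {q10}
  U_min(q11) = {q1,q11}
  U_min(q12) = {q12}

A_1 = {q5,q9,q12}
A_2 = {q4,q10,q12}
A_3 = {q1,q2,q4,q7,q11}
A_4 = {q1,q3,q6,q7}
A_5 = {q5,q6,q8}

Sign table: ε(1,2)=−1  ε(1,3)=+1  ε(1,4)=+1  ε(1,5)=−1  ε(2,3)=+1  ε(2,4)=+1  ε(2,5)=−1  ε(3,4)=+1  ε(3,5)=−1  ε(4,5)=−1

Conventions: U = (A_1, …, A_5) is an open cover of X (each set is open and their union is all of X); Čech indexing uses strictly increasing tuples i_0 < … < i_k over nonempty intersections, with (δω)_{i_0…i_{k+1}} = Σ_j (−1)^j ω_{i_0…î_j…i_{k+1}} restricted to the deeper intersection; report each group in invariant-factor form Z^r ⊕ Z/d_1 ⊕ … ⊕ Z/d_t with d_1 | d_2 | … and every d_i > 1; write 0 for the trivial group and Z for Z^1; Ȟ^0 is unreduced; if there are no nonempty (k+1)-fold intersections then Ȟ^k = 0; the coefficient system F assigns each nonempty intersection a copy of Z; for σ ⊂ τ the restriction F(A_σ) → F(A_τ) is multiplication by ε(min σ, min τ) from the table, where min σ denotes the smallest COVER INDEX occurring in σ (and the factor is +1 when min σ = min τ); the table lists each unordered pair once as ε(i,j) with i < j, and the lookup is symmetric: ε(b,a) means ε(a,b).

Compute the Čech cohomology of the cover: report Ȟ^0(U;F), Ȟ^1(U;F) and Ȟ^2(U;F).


nerve simplices:
  A12={q12} A15={q5} A23={q4} A34={q1,q7} A45={q6}
C dims 5,5; δ0: rk 5, SNF 1^4·2
degree 0: 5−5−0 = 0 → Ȟ^0 ≅ 0
degree 1: 5−0−5 = 0 plus torsion [2] → Ȟ^1 ≅ Z/2
degree 2: 0−0−0 = 0 → Ȟ^2 ≅ 0

Ȟ^0 = 0; Ȟ^1 = Z/2; Ȟ^2 = 0


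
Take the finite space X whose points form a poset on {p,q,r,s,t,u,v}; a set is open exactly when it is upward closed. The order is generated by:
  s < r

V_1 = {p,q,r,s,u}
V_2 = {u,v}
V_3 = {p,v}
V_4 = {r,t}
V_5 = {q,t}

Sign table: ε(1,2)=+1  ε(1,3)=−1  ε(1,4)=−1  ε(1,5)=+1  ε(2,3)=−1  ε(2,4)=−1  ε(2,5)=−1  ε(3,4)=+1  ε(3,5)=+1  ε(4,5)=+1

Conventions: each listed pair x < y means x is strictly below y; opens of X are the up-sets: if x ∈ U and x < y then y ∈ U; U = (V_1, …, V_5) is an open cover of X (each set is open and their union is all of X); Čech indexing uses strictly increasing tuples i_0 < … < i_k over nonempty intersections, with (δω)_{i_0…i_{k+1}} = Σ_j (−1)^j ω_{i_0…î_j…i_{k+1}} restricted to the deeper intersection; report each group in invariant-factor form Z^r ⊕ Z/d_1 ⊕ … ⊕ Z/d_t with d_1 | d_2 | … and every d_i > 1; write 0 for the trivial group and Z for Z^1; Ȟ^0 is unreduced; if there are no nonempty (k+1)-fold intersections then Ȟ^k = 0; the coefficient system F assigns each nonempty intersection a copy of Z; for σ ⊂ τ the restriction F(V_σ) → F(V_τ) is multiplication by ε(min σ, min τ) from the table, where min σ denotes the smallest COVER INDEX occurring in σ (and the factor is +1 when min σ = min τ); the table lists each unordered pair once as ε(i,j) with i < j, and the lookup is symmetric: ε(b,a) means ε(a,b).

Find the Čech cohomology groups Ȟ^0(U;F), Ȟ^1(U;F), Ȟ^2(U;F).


nerve of the cover:
  V12={u} V13={p} V14={r} V15={q} V23={v} V45={t}
C dims 5,6; δ0: rk 5, SNF 1^4·2
Ȟ^0 = (5 − 5) − 0 = 0, so Ȟ^0 ≅ 0
Ȟ^1 = (6 − 0) − 5 = 1 plus torsion [2], so Ȟ^1 ≅ Z ⊕ Z/2
Ȟ^2 = (0 − 0) − 0 = 0, so Ȟ^2 ≅ 0

Ȟ^0 = 0; Ȟ^1 = Z ⊕ Z/2; Ȟ^2 = 0


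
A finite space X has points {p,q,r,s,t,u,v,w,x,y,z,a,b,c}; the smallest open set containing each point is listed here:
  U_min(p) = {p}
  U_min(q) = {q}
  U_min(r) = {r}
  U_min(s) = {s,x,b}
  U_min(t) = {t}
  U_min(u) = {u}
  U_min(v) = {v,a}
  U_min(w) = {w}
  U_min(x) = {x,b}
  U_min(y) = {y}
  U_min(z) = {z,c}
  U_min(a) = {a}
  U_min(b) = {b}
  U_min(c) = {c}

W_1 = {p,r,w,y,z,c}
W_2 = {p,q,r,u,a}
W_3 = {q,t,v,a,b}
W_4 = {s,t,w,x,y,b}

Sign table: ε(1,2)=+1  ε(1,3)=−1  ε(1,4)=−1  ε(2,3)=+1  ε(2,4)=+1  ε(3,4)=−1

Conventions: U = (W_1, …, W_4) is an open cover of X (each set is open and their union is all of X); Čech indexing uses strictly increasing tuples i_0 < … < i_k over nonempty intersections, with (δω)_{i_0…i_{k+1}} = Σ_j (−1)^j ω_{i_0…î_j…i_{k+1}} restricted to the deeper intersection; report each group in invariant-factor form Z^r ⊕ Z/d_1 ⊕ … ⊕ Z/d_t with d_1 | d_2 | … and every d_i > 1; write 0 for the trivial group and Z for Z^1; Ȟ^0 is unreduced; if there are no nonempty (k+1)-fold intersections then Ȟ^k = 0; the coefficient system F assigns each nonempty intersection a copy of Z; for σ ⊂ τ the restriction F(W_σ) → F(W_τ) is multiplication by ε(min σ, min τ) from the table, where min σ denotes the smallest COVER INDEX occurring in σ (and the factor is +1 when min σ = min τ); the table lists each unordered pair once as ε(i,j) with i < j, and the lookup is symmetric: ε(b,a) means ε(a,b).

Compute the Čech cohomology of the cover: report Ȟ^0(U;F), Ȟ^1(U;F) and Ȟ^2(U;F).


cover nerve:
  W12={p,r} W14={w,y} W23={q,a} W34={t,b}
C dims 4,4; δ0: rk 3, SNF 1^3
Ȟ^0: (4−3)−0=1 ⇒ Z
Ȟ^1: (4−0)−3=1 ⇒ Z
Ȟ^2: (0−0)−0=0 ⇒ 0

Ȟ^0 = Z, Ȟ^1 = Z, Ȟ^2 = 0


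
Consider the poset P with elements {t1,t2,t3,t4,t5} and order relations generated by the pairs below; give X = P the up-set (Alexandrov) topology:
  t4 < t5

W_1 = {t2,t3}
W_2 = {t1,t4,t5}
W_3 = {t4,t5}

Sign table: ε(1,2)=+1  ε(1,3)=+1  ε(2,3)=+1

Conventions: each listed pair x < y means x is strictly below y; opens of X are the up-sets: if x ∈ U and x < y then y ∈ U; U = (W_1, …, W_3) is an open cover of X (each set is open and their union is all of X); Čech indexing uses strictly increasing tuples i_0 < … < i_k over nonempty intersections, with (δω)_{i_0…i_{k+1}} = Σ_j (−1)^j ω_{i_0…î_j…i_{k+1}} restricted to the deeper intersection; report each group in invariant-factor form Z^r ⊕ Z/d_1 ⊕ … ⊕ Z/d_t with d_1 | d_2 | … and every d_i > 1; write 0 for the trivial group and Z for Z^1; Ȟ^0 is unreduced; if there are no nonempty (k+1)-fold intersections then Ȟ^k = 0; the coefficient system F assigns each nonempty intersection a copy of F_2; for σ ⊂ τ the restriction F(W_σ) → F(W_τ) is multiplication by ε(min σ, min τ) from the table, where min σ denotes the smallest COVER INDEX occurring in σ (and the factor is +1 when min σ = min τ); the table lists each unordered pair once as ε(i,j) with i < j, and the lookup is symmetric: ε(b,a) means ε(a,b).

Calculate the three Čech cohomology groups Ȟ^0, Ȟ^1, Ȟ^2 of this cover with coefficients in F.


Ȟ^0 = Z/2 ⊕ Z/2, Ȟ^1 = 0 and Ȟ^2 = 0

intersection data:
  W23={t4,t5}
C dims 3,1; δ0: rk_F2 1
Ȟ^0 = (3 − 1) − 0 = 2, so Ȟ^0 ≅ Z/2 ⊕ Z/2
Ȟ^1 = (1 − 0) − 1 = 0, so Ȟ^1 ≅ 0
Ȟ^2 = (0 − 0) − 0 = 0, so Ȟ^2 ≅ 0


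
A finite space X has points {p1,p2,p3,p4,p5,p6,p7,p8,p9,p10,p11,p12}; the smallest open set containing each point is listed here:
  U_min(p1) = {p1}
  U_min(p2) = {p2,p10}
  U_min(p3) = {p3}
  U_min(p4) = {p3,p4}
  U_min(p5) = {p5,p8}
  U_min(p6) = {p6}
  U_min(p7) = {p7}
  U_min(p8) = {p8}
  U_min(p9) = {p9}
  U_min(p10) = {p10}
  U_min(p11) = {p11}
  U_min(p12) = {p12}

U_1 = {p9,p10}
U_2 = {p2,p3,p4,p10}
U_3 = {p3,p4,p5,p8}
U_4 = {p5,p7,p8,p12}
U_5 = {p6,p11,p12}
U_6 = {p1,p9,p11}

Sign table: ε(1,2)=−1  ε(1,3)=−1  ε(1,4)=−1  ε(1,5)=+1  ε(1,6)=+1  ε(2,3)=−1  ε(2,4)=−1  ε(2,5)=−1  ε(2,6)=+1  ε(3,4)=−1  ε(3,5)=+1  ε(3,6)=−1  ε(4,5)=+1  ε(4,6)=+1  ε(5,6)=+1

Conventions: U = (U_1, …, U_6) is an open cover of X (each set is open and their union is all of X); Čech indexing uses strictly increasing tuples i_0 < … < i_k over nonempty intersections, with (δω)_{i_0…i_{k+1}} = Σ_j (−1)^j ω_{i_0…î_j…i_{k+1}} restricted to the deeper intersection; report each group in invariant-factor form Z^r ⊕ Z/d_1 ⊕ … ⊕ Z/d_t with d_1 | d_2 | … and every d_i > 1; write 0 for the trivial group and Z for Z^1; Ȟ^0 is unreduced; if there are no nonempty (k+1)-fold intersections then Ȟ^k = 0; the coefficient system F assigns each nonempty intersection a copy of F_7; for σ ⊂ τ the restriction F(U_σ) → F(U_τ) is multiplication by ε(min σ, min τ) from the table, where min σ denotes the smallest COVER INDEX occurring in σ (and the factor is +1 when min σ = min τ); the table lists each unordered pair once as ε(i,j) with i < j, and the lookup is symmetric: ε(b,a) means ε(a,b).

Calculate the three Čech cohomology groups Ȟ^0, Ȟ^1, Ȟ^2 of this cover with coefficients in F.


Ȟ^0(U;F) ≅ 0, Ȟ^1(U;F) ≅ 0, Ȟ^2(U;F) ≅ 0

nerve of the cover:
  U12={p10} U16={p9} U23={p3,p4} U34={p5,p8} U45={p12} U56={p11}
C dims 6,6; δ0: rk_F7 6
Ȟ^0 = (6 − 6) − 0 = 0, so Ȟ^0 ≅ 0
Ȟ^1 = (6 − 0) − 6 = 0, so Ȟ^1 ≅ 0
Ȟ^2 = (0 − 0) − 0 = 0, so Ȟ^2 ≅ 0


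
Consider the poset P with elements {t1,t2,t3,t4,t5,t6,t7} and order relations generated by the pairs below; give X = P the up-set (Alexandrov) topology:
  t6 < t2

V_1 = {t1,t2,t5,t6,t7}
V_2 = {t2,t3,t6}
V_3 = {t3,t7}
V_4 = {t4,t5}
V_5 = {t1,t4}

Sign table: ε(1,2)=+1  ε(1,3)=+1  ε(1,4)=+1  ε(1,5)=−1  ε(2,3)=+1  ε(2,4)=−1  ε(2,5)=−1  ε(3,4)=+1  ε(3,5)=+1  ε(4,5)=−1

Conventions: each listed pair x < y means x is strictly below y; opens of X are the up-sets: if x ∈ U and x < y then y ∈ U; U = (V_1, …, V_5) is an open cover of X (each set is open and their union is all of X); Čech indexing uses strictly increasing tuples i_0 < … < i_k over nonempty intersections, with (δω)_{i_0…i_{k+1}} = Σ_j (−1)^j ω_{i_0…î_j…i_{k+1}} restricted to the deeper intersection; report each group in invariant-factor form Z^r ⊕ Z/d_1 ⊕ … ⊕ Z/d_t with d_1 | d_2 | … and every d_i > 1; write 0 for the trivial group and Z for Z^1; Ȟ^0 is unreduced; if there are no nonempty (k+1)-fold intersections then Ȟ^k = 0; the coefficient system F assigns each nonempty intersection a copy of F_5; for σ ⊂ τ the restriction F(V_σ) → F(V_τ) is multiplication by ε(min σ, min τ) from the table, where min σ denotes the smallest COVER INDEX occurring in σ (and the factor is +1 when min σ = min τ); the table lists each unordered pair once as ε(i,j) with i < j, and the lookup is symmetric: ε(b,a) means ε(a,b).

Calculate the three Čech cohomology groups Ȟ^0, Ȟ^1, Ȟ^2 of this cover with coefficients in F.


Ȟ^0 ≅ Z/5,  Ȟ^1 ≅ Z/5 ⊕ Z/5,  Ȟ^2 ≅ 0

nerve of the cover:
  V12={t2,t6} V13={t7} V14={t5} V15={t1} V23={t3} V45={t4}
C dims 5,6; δ0: rk_F5 4
Ȟ^0 = (5 − 4) − 0 = 1, so Ȟ^0 ≅ Z/5
Ȟ^1 = (6 − 0) − 4 = 2, so Ȟ^1 ≅ Z/5 ⊕ Z/5
Ȟ^2 = (0 − 0) − 0 = 0, so Ȟ^2 ≅ 0


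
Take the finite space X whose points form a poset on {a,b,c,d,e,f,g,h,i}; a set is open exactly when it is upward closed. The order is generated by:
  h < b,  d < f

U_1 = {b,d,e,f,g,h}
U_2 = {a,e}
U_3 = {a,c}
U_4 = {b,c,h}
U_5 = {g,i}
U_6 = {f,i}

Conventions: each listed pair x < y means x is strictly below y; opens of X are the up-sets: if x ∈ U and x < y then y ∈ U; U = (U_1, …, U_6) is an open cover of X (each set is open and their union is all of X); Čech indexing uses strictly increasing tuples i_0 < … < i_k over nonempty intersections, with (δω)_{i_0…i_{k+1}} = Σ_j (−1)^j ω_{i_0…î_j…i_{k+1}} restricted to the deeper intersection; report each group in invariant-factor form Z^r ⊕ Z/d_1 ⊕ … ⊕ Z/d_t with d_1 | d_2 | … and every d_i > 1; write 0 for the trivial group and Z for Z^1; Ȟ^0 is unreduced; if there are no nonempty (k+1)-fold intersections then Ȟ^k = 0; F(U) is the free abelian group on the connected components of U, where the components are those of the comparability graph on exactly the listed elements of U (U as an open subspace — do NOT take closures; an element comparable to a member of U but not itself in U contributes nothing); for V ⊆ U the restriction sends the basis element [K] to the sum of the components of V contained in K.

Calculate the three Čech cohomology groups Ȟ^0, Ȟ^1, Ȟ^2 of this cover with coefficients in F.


Ȟ^0 ≅ Z^7,  Ȟ^1 ≅ 0,  Ȟ^2 ≅ 0

nonempty overlaps:
  U12={e} U14={b,h} U15={g} U16={f} U23={a} U34={c} U56={i}
components per intersection:
  U1: {b,h} {d,f} {e} {g}
  U2: {a} {e}
  U3: {a} {c}
  U4: {b,h} {c}
  U5: {g} {i}
  U6: {f} {i}
  U12: {e}
  U14: {b,h}
  U15: {g}
  U16: {f}
  U23: {a}
  U34: {c}
  U56: {i}
C dims 14,7; δ0: rk 7, SNF 1^7
degree 0: 14−7−0 = 7 → Ȟ^0 ≅ Z^7
degree 1: 7−0−7 = 0 → Ȟ^1 ≅ 0
degree 2: 0−0−0 = 0 → Ȟ^2 ≅ 0


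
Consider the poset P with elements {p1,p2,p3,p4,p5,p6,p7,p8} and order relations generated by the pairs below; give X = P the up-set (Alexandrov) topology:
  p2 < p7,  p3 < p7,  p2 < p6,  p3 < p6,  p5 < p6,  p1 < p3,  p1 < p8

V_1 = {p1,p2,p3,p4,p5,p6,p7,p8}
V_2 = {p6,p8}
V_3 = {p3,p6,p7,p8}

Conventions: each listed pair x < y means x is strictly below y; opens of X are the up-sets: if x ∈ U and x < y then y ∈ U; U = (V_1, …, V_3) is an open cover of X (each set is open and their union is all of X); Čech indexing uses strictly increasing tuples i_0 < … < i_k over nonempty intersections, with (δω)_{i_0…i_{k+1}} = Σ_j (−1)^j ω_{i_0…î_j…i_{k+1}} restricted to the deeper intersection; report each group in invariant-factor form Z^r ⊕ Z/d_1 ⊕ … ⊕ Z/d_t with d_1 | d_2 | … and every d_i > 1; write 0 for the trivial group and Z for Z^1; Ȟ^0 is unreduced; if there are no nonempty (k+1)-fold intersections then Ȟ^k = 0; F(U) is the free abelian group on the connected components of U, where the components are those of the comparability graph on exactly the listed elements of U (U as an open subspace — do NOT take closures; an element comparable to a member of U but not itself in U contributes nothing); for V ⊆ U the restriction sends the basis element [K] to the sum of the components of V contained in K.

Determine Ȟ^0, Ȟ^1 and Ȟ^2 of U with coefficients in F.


Ȟ^0 = Z^2, Ȟ^1 = 0, Ȟ^2 = 0

cover nerve:
  V12={p6,p8} V13={p3,p6,p7,p8} V23={p6,p8}
  V123={p6,p8}
components per intersection:
  V1: {p1,p2,p3,p5,p6,p7,p8} {p4}
  V2: {p6} {p8}
  V3: {p3,p6,p7} {p8}
  V12: {p6} {p8}
  V13: {p3,p6,p7} {p8}
  V23: {p6} {p8}
  V123: {p6} {p8}
C dims 6,6,2; δ0: rk 4, SNF 1^4; δ1: rk 2, SNF 1^2
Ȟ^0: (6−4)−0=2 ⇒ Z^2
Ȟ^1: (6−2)−4=0 ⇒ 0
Ȟ^2: (2−0)−2=0 ⇒ 0


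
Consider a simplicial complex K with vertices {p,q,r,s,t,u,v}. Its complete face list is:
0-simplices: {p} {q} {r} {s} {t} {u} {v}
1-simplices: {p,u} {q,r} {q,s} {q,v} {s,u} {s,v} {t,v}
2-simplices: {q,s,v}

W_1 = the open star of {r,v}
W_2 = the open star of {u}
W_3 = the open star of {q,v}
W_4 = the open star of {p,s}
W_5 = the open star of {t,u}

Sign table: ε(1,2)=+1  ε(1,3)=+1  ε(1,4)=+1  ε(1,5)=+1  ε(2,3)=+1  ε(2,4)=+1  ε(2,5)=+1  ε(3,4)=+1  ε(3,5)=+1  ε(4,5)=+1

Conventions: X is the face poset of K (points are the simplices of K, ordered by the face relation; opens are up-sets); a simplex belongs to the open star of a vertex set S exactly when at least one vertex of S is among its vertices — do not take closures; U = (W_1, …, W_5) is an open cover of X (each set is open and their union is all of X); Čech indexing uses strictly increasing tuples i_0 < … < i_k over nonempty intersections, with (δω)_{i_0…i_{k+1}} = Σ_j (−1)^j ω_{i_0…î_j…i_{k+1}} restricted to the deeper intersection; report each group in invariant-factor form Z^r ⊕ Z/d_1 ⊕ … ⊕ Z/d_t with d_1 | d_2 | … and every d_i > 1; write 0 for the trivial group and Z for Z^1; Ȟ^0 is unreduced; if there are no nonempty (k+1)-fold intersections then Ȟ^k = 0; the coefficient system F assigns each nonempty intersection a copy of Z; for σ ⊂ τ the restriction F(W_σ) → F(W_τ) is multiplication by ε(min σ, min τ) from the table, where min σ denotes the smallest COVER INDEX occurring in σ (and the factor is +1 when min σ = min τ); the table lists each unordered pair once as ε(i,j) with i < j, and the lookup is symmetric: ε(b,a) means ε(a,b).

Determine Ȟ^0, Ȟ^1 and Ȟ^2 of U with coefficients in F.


nonempty overlaps:
  W1={{r},{v},{q,r},{q,v},{s,v},{t,v},{q,s,v}} W2={{u},{p,u},{s,u}} W3={{q},{v},{q,r},{q,s},{q,v},{s,v},{t,v},{q,s,v}} W4={{p},{s},{p,u},{q,s},{s,u},{s,v},{q,s,v}} W5={{t},{u},{p,u},{s,u},{t,v}}
  W13={{v},{q,r},{q,v},{s,v},{t,v},{q,s,v}} W14={{s,v},{q,s,v}} W15={{t,v}} W24={{p,u},{s,u}} W25={{u},{p,u},{s,u}} W34={{q,s},{s,v},{q,s,v}} W35={{t,v}} W45={{p,u},{s,u}}
  W134={{s,v},{q,s,v}} W135={{t,v}} W245={{p,u},{s,u}}
C dims 5,8,3; δ0: rk 4, SNF 1^4; δ1: rk 3, SNF 1^3
degree 0: 5−4−0 = 1 → Ȟ^0 ≅ Z
degree 1: 8−3−4 = 1 → Ȟ^1 ≅ Z
degree 2: 3−0−3 = 0 → Ȟ^2 ≅ 0

Ȟ^0 ≅ Z,  Ȟ^1 ≅ Z,  Ȟ^2 ≅ 0


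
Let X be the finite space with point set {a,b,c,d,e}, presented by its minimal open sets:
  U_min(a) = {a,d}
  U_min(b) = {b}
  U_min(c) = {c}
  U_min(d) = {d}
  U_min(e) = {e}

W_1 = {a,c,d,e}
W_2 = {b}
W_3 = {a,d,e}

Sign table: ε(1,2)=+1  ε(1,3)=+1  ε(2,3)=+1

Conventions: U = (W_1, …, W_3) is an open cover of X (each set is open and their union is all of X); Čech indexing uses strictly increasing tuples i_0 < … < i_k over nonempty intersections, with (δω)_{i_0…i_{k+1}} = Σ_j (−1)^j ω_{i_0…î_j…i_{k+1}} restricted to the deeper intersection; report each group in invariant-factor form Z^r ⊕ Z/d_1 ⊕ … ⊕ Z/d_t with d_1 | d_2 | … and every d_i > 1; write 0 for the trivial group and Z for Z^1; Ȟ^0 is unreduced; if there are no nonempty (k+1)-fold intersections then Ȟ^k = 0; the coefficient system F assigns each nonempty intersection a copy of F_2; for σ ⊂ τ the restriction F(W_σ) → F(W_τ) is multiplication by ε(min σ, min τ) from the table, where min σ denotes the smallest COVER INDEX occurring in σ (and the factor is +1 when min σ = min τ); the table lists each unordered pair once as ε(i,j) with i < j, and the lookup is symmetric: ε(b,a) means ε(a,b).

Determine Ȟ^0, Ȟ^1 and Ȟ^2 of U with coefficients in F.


Ȟ^0(U;F) ≅ Z/2 ⊕ Z/2, Ȟ^1(U;F) ≅ 0, Ȟ^2(U;F) ≅ 0

nonempty intersections:
  W13={a,d,e}
C dims 3,1; δ0: rk_F2 1
Ȟ^0: (3−1)−0=2 ⇒ Z/2 ⊕ Z/2
Ȟ^1: (1−0)−1=0 ⇒ 0
Ȟ^2: (0−0)−0=0 ⇒ 0


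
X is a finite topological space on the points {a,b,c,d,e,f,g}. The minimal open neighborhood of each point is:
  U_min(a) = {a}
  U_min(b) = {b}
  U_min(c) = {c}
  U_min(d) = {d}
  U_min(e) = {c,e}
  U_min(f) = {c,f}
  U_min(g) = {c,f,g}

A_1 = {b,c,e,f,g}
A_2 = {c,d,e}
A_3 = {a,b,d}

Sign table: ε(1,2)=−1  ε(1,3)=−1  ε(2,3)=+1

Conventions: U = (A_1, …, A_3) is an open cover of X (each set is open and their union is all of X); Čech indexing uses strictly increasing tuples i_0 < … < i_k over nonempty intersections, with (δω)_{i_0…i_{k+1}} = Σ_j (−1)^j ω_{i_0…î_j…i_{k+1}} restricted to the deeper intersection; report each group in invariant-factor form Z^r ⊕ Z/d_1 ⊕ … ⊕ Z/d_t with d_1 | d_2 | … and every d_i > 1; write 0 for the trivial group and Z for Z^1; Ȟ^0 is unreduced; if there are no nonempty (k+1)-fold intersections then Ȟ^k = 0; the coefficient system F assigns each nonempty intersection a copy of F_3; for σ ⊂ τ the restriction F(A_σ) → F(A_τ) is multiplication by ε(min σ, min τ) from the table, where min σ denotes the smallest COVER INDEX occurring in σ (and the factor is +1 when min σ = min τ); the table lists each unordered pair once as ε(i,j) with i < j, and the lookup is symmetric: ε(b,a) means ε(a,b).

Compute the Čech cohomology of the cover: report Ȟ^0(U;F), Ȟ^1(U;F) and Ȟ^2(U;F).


Ȟ^0(U;F) ≅ Z/3, Ȟ^1(U;F) ≅ Z/3, Ȟ^2(U;F) ≅ 0

intersection data:
  A12={c,e} A13={b} A23={d}
C dims 3,3; δ0: rk_F3 2
Ȟ^0 = (3 − 2) − 0 = 1, so Ȟ^0 ≅ Z/3
Ȟ^1 = (3 − 0) − 2 = 1, so Ȟ^1 ≅ Z/3
Ȟ^2 = (0 − 0) − 0 = 0, so Ȟ^2 ≅ 0


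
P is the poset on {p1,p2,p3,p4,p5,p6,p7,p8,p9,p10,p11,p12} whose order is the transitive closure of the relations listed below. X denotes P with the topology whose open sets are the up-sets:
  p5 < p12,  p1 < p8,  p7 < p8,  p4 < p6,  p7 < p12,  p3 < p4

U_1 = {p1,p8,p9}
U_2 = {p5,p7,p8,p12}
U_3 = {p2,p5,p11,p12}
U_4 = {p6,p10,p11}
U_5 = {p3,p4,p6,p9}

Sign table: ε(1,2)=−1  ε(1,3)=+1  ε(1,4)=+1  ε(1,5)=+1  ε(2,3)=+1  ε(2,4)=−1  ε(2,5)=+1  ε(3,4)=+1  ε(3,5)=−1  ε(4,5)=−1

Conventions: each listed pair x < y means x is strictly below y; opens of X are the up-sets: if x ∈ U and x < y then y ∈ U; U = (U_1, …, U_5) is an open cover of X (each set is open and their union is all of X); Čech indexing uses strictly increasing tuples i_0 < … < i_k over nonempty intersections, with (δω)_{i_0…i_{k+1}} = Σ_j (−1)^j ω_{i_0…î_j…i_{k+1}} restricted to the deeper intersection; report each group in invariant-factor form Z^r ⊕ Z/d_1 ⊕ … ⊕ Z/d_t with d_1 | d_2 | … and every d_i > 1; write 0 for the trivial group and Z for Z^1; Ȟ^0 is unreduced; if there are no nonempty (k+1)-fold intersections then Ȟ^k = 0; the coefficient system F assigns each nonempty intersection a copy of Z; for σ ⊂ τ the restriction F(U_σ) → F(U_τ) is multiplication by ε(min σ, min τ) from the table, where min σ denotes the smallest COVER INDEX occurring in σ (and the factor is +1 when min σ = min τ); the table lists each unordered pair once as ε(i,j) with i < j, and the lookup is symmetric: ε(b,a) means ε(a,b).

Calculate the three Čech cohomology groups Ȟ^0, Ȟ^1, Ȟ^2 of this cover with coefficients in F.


nerve of the cover:
  U12={p8} U15={p9} U23={p5,p12} U34={p11} U45={p6}
C dims 5,5; δ0: rk 4, SNF 1^4
Ȟ^0 = (5 − 4) − 0 = 1, so Ȟ^0 ≅ Z
Ȟ^1 = (5 − 0) − 4 = 1, so Ȟ^1 ≅ Z
Ȟ^2 = (0 − 0) − 0 = 0, so Ȟ^2 ≅ 0

Ȟ^0 ≅ Z,  Ȟ^1 ≅ Z,  Ȟ^2 ≅ 0


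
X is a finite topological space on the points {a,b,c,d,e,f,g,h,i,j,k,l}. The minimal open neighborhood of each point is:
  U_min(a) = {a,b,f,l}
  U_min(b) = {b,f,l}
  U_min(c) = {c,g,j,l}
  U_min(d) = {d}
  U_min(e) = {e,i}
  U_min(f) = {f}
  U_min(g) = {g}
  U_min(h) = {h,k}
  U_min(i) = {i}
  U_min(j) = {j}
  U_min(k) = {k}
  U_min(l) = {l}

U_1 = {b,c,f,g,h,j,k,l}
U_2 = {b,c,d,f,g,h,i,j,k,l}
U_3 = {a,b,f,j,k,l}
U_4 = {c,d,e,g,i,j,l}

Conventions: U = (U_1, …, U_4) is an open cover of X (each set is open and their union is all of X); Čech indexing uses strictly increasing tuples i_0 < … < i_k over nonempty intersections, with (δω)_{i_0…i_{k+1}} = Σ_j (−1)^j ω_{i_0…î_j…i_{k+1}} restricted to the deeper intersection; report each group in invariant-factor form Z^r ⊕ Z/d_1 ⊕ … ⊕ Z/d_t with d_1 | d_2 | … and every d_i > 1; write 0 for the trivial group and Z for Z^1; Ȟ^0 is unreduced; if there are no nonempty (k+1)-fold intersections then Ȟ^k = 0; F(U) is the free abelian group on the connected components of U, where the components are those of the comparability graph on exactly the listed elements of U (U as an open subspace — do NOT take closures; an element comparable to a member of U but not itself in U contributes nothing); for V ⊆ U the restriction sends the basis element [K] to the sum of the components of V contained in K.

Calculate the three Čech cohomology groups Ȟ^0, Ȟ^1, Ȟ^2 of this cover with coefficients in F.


Ȟ^0(U;F) ≅ Z^4,  Ȟ^1(U;F) ≅ 0,  Ȟ^2(U;F) ≅ 0

nerve simplices:
  U12={b,c,f,g,h,j,k,l} U13={b,f,j,k,l} U14={c,g,j,l} U23={b,f,j,k,l} U24={c,d,g,i,j,l} U34={j,l}
  U123={b,f,j,k,l} U124={c,g,j,l} U134={j,l} U234={j,l}
  U1234={j,l}
components per intersection:
  U1: {b,c,f,g,j,l} {h,k}
  U2: {b,c,f,g,j,l} {d} {h,k} {i}
  U3: {a,b,f,l} {j} {k}
  U4: {c,g,j,l} {d} {e,i}
  U12: {b,c,f,g,j,l} {h,k}
  U13: {b,f,l} {j} {k}
  U14: {c,g,j,l}
  U23: {b,f,l} {j} {k}
  U24: {c,g,j,l} {d} {i}
  U34: {j} {l}
  U123: {b,f,l} {j} {k}
  U124: {c,g,j,l}
  U134: {j} {l}
  U234: {j} {l}
  U1234: {j} {l}
C dims 12,14,8,2; δ0: rk 8, SNF 1^8; δ1: rk 6, SNF 1^6; δ2: rk 2, SNF 1^2
degree 0: 12−8−0 = 4 → Ȟ^0 ≅ Z^4
degree 1: 14−6−8 = 0 → Ȟ^1 ≅ 0
degree 2: 8−2−6 = 0 → Ȟ^2 ≅ 0


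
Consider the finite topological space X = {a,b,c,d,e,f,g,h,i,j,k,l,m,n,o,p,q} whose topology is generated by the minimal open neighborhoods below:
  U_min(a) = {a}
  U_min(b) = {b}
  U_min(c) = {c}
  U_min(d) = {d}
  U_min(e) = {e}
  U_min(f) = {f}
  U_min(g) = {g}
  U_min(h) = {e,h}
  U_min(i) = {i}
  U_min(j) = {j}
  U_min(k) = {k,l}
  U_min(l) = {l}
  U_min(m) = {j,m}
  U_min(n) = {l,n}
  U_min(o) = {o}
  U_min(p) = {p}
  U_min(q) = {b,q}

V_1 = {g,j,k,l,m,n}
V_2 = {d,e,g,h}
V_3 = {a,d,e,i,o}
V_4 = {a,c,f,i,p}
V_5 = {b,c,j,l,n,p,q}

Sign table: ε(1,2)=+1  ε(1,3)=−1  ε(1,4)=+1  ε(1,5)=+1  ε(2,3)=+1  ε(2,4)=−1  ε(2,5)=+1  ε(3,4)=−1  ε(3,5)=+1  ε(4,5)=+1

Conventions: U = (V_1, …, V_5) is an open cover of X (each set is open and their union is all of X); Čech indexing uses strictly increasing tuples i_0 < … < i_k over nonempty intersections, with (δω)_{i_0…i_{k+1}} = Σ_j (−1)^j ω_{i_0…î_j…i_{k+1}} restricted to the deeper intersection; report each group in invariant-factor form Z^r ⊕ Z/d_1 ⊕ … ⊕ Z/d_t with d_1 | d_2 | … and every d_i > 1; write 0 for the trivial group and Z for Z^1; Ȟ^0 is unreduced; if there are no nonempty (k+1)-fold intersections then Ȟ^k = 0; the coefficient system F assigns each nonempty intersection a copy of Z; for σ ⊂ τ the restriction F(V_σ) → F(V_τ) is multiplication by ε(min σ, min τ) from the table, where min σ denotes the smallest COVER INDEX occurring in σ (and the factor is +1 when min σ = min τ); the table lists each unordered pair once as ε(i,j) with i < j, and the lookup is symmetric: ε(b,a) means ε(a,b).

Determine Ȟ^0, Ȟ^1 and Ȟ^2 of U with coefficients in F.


Ȟ^0 = 0,  Ȟ^1 = Z/2,  Ȟ^2 = 0

intersection data:
  V12={g} V15={j,l,n} V23={d,e} V34={a,i} V45={c,p}
C dims 5,5; δ0: rk 5, SNF 1^4·2
Ȟ^0 = (5 − 5) − 0 = 0, so Ȟ^0 ≅ 0
Ȟ^1 = (5 − 0) − 5 = 0 plus torsion [2], so Ȟ^1 ≅ Z/2
Ȟ^2 = (0 − 0) − 0 = 0, so Ȟ^2 ≅ 0


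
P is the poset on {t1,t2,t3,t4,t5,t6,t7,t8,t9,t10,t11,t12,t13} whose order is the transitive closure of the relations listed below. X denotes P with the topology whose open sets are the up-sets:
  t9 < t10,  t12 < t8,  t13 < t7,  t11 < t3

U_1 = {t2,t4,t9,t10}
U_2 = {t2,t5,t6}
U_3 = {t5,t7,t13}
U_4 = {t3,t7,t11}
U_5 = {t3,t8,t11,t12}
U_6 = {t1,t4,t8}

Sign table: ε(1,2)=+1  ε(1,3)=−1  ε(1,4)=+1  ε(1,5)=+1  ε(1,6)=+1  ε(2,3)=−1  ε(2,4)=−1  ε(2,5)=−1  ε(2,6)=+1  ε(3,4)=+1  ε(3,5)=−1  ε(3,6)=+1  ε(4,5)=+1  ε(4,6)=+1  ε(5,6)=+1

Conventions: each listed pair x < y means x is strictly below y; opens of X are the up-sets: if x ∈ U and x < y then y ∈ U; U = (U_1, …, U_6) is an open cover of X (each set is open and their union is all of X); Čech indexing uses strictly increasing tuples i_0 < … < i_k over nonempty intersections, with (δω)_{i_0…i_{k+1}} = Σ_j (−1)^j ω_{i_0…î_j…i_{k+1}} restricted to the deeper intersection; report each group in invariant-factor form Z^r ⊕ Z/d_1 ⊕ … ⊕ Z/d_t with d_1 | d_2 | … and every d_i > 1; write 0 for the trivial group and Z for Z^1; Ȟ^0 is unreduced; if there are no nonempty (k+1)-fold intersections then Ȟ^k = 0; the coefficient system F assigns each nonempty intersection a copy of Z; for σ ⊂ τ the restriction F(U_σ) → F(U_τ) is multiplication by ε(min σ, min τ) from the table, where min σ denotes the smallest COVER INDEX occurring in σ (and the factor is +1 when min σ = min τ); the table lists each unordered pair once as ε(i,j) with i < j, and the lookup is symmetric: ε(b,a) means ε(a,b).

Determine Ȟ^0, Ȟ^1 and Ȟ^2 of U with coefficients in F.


Ȟ^0 ≅ 0, Ȟ^1 ≅ Z/2, Ȟ^2 ≅ 0

nerve simplices:
  U12={t2} U16={t4} U23={t5} U34={t7} U45={t3,t11} U56={t8}
C dims 6,6; δ0: rk 6, SNF 1^5·2
degree 0: 6−6−0 = 0 → Ȟ^0 ≅ 0
degree 1: 6−0−6 = 0 plus torsion [2] → Ȟ^1 ≅ Z/2
degree 2: 0−0−0 = 0 → Ȟ^2 ≅ 0


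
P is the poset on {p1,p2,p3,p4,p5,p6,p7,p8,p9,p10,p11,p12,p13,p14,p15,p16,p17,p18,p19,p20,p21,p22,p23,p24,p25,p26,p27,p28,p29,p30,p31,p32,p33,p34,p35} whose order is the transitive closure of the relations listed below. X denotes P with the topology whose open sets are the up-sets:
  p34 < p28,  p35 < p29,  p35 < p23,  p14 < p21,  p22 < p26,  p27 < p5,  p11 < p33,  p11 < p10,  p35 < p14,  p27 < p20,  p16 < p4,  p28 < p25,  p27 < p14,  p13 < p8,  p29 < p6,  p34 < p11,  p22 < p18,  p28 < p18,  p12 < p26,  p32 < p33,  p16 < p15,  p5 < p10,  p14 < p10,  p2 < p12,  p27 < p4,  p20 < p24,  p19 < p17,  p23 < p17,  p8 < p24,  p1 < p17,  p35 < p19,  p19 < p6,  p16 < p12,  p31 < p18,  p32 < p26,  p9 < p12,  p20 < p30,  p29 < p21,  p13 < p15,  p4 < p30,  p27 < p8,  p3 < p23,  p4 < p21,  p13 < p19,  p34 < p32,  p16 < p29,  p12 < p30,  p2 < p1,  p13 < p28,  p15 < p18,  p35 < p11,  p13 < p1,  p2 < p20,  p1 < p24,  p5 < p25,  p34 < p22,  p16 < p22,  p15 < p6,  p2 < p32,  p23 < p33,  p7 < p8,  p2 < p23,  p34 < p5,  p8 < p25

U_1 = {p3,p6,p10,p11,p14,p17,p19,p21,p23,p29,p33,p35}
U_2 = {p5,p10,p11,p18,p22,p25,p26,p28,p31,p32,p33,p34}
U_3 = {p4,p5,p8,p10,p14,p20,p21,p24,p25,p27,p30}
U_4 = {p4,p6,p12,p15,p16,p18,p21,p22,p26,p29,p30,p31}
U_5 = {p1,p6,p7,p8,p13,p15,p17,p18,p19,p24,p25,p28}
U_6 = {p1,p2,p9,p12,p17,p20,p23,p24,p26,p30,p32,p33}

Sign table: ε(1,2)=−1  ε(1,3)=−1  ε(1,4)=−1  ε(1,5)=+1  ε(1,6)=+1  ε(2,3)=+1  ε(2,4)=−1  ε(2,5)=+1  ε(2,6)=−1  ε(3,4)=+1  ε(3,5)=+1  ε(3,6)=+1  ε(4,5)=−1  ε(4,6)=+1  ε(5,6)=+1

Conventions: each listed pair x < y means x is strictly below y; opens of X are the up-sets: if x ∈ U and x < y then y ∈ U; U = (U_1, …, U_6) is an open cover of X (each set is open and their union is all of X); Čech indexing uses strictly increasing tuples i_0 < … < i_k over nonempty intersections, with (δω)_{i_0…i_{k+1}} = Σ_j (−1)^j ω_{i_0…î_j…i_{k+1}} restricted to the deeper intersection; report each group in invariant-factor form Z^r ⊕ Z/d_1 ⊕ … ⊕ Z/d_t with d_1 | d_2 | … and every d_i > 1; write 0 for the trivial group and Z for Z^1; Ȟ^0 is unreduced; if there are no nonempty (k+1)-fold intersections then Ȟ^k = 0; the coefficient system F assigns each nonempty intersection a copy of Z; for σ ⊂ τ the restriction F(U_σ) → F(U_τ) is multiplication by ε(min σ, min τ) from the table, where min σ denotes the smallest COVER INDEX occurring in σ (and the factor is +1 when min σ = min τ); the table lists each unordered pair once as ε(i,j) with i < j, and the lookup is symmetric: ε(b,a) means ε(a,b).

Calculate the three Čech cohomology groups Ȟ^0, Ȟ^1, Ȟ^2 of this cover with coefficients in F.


intersection data:
  U12={p10,p11,p33} U13={p10,p14,p21} U14={p6,p21,p29} U15={p6,p17,p19} U16={p17,p23,p33} U23={p5,p10,p25} U24={p18,p22,p26,p31} U25={p18,p25,p28} U26={p26,p32,p33} U34={p4,p21,p30} U35={p8,p24,p25} U36={p20,p24,p30} U45={p6,p15,p18} U46={p12,p26,p30} U56={p1,p17,p24}
  U123={p10} U126={p33} U134={p21} U145={p6} U156={p17} U235={p25} U245={p18} U246={p26} U346={p30} U356={p24}
C dims 6,15,10; δ0: rk 6, SNF 1^5·2; δ1: rk 9, SNF 1^9
Ȟ^0 = (6 − 6) − 0 = 0, so Ȟ^0 ≅ 0
Ȟ^1 = (15 − 9) − 6 = 0 plus torsion [2], so Ȟ^1 ≅ Z/2
Ȟ^2 = (10 − 0) − 9 = 1, so Ȟ^2 ≅ Z

Ȟ^0 = 0; Ȟ^1 = Z/2; Ȟ^2 = Z
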